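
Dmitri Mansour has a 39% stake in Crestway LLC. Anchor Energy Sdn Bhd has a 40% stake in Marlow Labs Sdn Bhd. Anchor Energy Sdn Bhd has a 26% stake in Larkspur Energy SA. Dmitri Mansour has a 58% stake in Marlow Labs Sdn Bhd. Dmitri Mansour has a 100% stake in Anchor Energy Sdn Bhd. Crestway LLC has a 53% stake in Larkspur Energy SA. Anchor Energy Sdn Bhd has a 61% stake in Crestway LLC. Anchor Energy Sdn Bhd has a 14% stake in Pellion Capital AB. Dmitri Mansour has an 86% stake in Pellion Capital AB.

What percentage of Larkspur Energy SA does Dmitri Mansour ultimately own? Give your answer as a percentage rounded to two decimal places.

79.00%

Dmitri reaches Larkspur along 3 paths.
Via Anchor → Crestway: 100% × 61% × 53% = 32.33%.
Via Crestway: 39% × 53% = 20.67%.
Via Anchor: 100% × 26% = 26%.
Total: 32.33% + 20.67% + 26% = 79%.
Rounded: 79.00%.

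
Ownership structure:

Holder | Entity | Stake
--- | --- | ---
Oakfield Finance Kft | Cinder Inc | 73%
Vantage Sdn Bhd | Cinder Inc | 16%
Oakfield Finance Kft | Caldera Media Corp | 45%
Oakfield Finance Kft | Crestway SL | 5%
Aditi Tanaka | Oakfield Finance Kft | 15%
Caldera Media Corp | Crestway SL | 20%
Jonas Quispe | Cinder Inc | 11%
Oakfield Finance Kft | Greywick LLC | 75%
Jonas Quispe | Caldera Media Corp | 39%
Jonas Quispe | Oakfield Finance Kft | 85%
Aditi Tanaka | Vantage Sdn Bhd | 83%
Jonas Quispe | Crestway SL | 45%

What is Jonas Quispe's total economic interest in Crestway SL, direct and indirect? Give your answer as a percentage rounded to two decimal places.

Jonas reaches Crestway along 4 paths.
Via Oakfield: 85% × 5% = 4.25%.
Direct stake: 45% = 45%.
Via Oakfield → Caldera: 85% × 45% × 20% = 7.65%.
Via Caldera: 39% × 20% = 7.8%.
Total: 4.25% + 45% + 7.65% + 7.8% = 64.7%.
Rounded: 64.70%.

64.70%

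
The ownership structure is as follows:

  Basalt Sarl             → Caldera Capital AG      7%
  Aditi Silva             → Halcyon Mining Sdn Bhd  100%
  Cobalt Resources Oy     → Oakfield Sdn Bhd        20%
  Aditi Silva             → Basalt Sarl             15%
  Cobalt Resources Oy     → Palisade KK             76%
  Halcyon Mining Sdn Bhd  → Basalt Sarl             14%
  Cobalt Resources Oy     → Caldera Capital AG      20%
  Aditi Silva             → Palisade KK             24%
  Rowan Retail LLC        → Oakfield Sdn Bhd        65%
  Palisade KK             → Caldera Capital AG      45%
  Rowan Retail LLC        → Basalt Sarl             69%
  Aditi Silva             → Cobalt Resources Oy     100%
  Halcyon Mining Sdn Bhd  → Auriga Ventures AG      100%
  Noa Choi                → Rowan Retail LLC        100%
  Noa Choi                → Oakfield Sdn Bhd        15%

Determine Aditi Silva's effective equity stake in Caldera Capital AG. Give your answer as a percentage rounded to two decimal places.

67.03%

Aditi reaches Caldera along 5 paths.
Via Cobalt: 100% × 20% = 20%.
Via Basalt: 15% × 7% = 1.05%.
Via Halcyon → Basalt: 100% × 14% × 7% = 0.98%.
Via Cobalt → Palisade: 100% × 76% × 45% = 34.2%.
Via Palisade: 24% × 45% = 10.8%.
Total: 20% + 1.05% + 0.98% + 34.2% + 10.8% = 67.03%.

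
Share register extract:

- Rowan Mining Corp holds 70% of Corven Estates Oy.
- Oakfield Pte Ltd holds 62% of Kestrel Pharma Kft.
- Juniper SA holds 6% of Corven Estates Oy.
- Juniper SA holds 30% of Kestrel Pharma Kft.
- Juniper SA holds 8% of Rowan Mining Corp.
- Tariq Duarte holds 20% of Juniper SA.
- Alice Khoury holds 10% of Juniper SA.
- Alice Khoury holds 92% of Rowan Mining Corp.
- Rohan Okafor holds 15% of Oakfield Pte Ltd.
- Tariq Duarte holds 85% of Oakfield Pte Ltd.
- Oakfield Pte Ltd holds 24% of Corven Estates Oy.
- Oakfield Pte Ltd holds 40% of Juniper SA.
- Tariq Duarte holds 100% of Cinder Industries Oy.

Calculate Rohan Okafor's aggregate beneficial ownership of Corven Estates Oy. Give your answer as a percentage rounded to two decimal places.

4.30%

Rohan reaches Corven along 3 paths.
Via Oakfield: 15% × 24% = 3.6%.
Via Oakfield → Juniper: 15% × 40% × 6% = 0.36%.
Via Oakfield → Juniper → Rowan: 15% × 40% × 8% × 70% = 0.336%.
Total: 3.6% + 0.36% + 0.336% = 4.296%.
Rounded: 4.30%.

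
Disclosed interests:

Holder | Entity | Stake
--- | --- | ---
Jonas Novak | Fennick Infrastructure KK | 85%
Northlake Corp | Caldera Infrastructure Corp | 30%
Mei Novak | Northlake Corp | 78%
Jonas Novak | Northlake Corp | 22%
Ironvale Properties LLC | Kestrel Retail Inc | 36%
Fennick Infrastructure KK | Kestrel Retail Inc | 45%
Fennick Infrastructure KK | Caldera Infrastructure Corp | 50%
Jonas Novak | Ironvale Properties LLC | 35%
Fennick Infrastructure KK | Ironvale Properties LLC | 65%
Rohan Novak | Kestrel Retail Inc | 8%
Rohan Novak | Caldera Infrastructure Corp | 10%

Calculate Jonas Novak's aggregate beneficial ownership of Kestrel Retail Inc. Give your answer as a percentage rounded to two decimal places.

70.74%

Jonas reaches Kestrel along 3 paths.
Via Fennick → Ironvale: 85% × 65% × 36% = 19.89%.
Via Ironvale: 35% × 36% = 12.6%.
Via Fennick: 85% × 45% = 38.25%.
Total: 19.89% + 12.6% + 38.25% = 70.74%.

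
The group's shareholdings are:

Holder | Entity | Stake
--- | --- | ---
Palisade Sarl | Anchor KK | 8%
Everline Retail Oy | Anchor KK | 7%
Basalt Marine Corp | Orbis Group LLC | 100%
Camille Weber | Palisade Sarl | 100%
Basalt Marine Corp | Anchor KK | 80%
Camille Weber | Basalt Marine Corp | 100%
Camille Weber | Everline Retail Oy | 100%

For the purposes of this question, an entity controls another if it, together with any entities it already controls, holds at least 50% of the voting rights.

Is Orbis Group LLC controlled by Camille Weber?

Camille holds 100% of Basalt, so Camille controls Basalt.
Basalt holds 100% of Orbis, so Camille controls Orbis.

Yes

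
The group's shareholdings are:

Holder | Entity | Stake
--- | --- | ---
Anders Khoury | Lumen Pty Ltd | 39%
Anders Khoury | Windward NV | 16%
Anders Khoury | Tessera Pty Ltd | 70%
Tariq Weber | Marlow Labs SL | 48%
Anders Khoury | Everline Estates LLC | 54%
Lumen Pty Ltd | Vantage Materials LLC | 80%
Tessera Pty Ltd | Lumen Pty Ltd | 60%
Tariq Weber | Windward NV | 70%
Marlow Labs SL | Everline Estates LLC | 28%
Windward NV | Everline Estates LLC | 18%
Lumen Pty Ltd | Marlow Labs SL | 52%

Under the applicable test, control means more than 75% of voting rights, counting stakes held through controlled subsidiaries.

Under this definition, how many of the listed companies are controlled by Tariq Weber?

Tariq's largest direct stake is 70% in Windward, which does not meet the threshold.
Tariq controls 0 companies.

0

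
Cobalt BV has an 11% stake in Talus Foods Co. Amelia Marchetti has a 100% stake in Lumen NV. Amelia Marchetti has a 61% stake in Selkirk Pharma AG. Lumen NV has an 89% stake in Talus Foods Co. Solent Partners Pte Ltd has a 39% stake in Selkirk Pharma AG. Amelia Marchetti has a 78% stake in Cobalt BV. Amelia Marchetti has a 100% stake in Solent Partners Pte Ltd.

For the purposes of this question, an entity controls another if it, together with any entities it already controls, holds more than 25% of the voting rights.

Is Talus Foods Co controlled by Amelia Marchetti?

Amelia holds 100% of Lumen, so Amelia controls Lumen.
Amelia holds 78% of Cobalt, so Amelia controls Cobalt.
Lumen and Cobalt together hold 89% + 11% = 100% of Talus, so Amelia controls Talus.

Yes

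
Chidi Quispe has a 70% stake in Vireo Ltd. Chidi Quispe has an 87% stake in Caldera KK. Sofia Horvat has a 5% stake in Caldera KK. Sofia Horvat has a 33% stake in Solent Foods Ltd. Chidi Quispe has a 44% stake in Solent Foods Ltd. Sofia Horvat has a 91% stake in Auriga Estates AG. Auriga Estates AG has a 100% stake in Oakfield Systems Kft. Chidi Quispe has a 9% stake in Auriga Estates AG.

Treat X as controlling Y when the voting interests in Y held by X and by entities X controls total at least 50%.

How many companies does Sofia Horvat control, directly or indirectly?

2

Sofia holds 91% of Auriga, so Sofia controls Auriga.
Auriga holds 100% of Oakfield, so Sofia controls Oakfield.
No other company's threshold is met.
Sofia controls 2 companies.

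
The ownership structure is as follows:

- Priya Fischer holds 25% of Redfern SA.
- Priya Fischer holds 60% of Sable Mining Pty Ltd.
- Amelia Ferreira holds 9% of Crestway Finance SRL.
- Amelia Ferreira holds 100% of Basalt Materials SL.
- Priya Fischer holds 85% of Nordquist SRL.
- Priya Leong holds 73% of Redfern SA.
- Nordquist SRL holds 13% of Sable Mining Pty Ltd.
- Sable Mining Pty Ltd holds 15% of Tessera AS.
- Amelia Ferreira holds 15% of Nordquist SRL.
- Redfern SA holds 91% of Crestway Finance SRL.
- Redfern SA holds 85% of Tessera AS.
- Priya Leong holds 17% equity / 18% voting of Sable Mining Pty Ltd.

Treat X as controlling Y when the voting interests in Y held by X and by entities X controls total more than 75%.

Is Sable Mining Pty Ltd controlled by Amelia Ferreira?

Amelia holds 100% of Basalt, so Amelia controls Basalt.
Neither Amelia nor any entity Amelia controls holds any voting interest in Sable.
So Amelia does not control Sable.

No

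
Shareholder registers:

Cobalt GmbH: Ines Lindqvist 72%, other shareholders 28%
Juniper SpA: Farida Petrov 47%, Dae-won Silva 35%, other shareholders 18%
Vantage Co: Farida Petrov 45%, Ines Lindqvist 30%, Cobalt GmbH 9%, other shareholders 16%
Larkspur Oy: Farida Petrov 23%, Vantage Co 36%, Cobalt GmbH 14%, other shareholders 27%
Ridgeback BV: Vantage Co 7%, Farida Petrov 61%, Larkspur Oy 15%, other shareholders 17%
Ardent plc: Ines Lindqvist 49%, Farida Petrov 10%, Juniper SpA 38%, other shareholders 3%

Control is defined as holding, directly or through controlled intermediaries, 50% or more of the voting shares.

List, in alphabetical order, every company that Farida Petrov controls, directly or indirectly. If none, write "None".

Ridgeback BV

Farida holds 61% of Ridgeback, so Farida controls Ridgeback.
No other company's threshold is met.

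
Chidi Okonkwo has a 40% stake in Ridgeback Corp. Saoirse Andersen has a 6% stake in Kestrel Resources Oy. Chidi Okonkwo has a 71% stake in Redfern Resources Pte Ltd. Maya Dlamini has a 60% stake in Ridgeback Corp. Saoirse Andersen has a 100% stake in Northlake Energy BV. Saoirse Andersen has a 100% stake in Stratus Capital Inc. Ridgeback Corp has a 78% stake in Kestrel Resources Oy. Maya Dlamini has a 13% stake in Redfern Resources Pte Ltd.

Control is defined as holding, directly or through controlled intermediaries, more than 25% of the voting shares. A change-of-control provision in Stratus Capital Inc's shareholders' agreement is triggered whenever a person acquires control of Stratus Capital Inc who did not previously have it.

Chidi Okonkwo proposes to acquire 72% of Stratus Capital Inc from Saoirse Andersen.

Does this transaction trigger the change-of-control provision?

Yes

The purchase adds only to Chidi's holdings (Saoirse's stake shrinks), so Chidi is the only person who could newly come to control Stratus.
Chidi holds 71% of Redfern, so Chidi controls Redfern.
Chidi holds 40% of Ridgeback, so Chidi controls Ridgeback.
Ridgeback holds 78% of Kestrel, so Chidi controls Kestrel.
Neither Chidi nor any entity Chidi controls holds any voting interest in Stratus.
So before the transaction, Chidi does not control Stratus.
After the purchase, Chidi holds 72% of Stratus directly, and Saoirse's stake falls to 28%.
Chidi holds 72% of Stratus, so Chidi controls Stratus.
Chidi did not control Stratus before and does after, so the clause is triggered.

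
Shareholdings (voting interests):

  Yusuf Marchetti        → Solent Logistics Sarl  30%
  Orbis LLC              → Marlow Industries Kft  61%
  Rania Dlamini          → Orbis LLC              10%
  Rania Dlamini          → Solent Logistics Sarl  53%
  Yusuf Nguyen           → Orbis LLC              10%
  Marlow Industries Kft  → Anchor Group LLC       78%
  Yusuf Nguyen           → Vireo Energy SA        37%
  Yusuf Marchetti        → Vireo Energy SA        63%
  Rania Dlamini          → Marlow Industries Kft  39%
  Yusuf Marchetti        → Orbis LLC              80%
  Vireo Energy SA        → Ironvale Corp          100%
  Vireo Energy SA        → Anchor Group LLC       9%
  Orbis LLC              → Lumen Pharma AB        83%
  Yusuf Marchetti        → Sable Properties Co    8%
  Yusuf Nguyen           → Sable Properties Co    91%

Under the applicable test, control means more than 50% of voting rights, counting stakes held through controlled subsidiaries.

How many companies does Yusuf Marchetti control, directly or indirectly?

6

Yusuf Marchetti holds 80% of Orbis, so Yusuf Marchetti controls Orbis.
Yusuf Marchetti holds 63% of Vireo, so Yusuf Marchetti controls Vireo.
Vireo holds 100% of Ironvale, so Yusuf Marchetti controls Ironvale.
Orbis holds 61% of Marlow, so Yusuf Marchetti controls Marlow.
Marlow and Vireo together hold 78% + 9% = 87% of Anchor, so Yusuf Marchetti controls Anchor.
Orbis holds 83% of Lumen, so Yusuf Marchetti controls Lumen.
No other company's threshold is met.
Yusuf Marchetti controls 6 companies.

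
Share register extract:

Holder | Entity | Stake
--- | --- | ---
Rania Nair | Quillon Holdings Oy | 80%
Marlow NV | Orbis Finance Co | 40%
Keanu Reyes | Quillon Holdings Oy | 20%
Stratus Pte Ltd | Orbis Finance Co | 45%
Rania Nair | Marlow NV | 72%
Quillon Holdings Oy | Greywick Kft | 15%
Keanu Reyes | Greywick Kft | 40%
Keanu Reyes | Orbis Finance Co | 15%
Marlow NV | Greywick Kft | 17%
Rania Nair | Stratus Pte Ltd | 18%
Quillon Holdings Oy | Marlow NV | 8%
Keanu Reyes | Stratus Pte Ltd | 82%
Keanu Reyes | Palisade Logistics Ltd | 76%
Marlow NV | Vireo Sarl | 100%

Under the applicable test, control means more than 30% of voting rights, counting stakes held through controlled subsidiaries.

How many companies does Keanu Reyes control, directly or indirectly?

Keanu holds 82% of Stratus, so Keanu controls Stratus.
Keanu holds 40% of Greywick, so Keanu controls Greywick.
Keanu holds 76% of Palisade, so Keanu controls Palisade.
Stratus and Keanu together hold 45% + 15% = 60% of Orbis, so Keanu controls Orbis.
No other company's threshold is met.
Keanu controls 4 companies.

4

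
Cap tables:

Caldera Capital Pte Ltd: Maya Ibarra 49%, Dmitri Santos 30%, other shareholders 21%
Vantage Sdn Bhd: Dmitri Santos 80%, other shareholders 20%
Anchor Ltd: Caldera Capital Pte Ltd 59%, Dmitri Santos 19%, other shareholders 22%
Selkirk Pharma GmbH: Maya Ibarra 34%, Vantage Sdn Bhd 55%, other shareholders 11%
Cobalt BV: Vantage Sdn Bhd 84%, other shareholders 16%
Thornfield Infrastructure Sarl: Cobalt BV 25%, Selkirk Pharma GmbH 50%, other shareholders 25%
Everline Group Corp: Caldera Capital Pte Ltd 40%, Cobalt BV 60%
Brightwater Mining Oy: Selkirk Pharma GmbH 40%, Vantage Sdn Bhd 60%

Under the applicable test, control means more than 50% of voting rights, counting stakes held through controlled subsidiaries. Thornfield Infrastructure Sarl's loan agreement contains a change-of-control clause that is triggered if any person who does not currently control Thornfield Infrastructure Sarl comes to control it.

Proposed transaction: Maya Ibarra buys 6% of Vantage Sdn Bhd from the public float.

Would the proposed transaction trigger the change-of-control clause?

No

The purchase changes only Maya's holdings, so Maya is the only person who could newly come to control Thornfield.
Maya's largest direct stake is 49% in Caldera, which does not meet the threshold, so Maya controls no company.
Neither Maya nor any entity Maya controls holds any voting interest in Thornfield.
So before the transaction, Maya does not control Thornfield.
After the purchase, Maya holds 6% of Vantage directly.
Maya's side now holds 6% of Vantage, not > 50%, so Maya still does not control Vantage.
After the transaction, neither Maya nor any entity Maya controls holds a voting interest in Thornfield, so Maya still does not control it.
No new person acquires control, so the clause is not triggered.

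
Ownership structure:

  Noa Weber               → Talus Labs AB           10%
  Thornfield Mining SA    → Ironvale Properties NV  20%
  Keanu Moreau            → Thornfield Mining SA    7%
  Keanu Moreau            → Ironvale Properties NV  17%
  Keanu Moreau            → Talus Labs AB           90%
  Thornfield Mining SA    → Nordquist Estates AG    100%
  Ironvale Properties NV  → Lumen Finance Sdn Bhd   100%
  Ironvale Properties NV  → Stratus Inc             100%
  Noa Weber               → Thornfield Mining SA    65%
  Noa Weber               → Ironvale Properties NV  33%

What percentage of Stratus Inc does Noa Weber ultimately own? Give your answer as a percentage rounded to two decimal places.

Noa reaches Stratus along 2 paths.
Via Thornfield → Ironvale: 65% × 20% × 100% = 13%.
Via Ironvale: 33% × 100% = 33%.
Total: 13% + 33% = 46%.
Rounded: 46.00%.

46.00%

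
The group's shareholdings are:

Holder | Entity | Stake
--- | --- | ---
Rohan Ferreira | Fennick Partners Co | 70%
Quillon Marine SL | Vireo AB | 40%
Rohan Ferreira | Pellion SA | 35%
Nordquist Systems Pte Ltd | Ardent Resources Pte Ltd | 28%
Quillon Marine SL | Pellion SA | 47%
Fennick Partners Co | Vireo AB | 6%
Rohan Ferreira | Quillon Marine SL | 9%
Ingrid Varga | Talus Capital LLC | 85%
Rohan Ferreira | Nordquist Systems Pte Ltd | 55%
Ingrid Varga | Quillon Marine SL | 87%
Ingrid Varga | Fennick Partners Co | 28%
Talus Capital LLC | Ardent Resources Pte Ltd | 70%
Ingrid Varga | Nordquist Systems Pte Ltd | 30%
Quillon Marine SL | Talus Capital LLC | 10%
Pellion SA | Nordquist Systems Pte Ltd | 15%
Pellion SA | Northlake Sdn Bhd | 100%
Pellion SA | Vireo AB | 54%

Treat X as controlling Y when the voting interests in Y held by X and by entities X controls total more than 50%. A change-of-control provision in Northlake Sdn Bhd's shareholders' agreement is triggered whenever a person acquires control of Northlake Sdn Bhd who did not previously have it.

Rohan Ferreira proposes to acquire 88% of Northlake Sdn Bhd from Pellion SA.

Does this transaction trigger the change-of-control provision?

The purchase adds only to Rohan's holdings (Pellion's stake shrinks), so Rohan is the only person who could newly come to control Northlake.
Rohan holds 70% of Fennick, so Rohan controls Fennick.
Rohan holds 55% of Nordquist, so Rohan controls Nordquist.
Neither Rohan nor any entity Rohan controls holds any voting interest in Northlake.
So before the transaction, Rohan does not control Northlake.
After the purchase, Rohan holds 88% of Northlake directly, and Pellion's stake falls to 12%.
Rohan holds 88% of Northlake, so Rohan controls Northlake.
Rohan did not control Northlake before and does after, so the clause is triggered.

Yes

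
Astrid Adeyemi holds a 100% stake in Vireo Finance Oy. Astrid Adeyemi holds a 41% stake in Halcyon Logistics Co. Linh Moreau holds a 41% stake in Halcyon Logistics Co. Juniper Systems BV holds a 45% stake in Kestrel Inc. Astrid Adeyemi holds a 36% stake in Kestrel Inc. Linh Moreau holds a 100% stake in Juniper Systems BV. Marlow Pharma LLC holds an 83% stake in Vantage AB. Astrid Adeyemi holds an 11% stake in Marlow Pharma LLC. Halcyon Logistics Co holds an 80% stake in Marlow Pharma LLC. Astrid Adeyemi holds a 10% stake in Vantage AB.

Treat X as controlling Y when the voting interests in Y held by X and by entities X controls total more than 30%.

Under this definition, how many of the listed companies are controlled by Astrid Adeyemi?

5

Astrid holds 41% of Halcyon, so Astrid controls Halcyon.
Halcyon and Astrid together hold 80% + 11% = 91% of Marlow, so Astrid controls Marlow.
Astrid holds 36% of Kestrel, so Astrid controls Kestrel.
Marlow and Astrid together hold 83% + 10% = 93% of Vantage, so Astrid controls Vantage.
Astrid holds 100% of Vireo, so Astrid controls Vireo.
No other company's threshold is met.
Astrid controls 5 companies.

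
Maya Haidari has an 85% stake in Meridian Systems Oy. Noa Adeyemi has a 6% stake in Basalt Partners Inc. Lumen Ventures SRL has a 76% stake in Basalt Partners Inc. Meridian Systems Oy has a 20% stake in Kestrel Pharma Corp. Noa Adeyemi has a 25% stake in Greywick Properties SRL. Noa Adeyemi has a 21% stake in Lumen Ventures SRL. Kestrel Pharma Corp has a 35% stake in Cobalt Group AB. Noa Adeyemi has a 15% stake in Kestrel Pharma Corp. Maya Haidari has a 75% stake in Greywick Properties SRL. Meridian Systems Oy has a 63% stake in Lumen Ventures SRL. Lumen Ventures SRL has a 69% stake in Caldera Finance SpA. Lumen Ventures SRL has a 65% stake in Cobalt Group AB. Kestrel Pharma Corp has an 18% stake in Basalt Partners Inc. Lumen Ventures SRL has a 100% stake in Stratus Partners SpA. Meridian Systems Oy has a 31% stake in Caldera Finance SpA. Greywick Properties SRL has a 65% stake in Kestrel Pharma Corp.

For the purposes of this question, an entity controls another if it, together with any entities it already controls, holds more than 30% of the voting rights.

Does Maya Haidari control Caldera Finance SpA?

Yes

Maya holds 85% of Meridian, so Maya controls Meridian.
Meridian holds 63% of Lumen, so Maya controls Lumen.
Meridian and Lumen together hold 31% + 69% = 100% of Caldera, so Maya controls Caldera.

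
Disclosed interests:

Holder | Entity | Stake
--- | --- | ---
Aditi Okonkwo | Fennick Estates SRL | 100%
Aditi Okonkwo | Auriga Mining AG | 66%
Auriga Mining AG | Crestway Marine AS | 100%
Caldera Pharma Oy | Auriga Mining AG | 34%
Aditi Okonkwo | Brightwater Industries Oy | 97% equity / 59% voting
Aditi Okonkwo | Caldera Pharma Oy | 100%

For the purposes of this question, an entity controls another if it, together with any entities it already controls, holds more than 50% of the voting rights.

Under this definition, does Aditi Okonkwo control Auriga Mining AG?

Yes

Aditi holds 100% of Caldera, so Aditi controls Caldera.
Caldera and Aditi together hold 34% + 66% = 100% of Auriga, so Aditi controls Auriga.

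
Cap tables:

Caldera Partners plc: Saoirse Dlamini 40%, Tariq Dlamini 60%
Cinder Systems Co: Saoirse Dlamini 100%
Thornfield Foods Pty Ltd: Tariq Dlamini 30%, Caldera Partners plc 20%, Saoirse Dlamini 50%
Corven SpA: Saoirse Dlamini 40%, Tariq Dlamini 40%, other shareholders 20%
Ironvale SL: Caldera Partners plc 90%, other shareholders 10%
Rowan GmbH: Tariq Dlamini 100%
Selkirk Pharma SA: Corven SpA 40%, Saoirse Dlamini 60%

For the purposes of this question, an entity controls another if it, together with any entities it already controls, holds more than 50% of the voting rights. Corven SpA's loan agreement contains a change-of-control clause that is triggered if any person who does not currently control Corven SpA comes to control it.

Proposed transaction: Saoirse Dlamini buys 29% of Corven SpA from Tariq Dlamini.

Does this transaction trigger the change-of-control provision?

Yes

The purchase adds only to Saoirse's holdings (Tariq's stake shrinks), so Saoirse is the only person who could newly come to control Corven.
Saoirse holds 100% of Cinder, so Saoirse controls Cinder.
Saoirse holds 60% of Selkirk, so Saoirse controls Selkirk.
In Corven, Saoirse's side holds only 40%, not > 50%.
So before the transaction, Saoirse does not control Corven.
After the purchase, Saoirse's direct stake in Corven rises to 40% + 29% = 69%, and Tariq's stake falls to 11%.
Saoirse holds 69% of Corven, so Saoirse controls Corven.
Saoirse did not control Corven before and does after, so the clause is triggered.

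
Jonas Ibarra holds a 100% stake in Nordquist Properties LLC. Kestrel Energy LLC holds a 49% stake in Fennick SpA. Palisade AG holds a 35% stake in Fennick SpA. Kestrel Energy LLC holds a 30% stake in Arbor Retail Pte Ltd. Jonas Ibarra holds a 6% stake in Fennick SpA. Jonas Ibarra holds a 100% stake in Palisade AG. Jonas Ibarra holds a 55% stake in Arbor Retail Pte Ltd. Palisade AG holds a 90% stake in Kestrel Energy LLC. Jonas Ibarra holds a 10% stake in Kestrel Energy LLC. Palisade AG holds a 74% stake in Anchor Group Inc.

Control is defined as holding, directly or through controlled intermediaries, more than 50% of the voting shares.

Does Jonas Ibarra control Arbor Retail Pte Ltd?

Yes

Jonas holds 100% of Palisade, so Jonas controls Palisade.
Palisade and Jonas together hold 90% + 10% = 100% of Kestrel, so Jonas controls Kestrel.
Jonas and Kestrel together hold 55% + 30% = 85% of Arbor, so Jonas controls Arbor.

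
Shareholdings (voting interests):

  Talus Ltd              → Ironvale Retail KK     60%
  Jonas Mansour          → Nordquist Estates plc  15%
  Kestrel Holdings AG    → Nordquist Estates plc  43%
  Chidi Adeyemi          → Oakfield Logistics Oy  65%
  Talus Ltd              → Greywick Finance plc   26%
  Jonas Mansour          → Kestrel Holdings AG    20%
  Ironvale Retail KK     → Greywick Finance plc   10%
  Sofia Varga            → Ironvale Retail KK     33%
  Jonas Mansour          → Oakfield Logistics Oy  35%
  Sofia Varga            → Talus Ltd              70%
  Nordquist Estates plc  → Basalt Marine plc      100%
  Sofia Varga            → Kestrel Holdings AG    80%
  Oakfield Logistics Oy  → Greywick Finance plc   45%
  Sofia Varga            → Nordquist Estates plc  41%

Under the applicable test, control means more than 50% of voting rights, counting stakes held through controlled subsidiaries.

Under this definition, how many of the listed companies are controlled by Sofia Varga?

5

Sofia holds 70% of Talus, so Sofia controls Talus.
Sofia holds 80% of Kestrel, so Sofia controls Kestrel.
Talus and Sofia together hold 60% + 33% = 93% of Ironvale, so Sofia controls Ironvale.
Kestrel and Sofia together hold 43% + 41% = 84% of Nordquist, so Sofia controls Nordquist.
Nordquist holds 100% of Basalt, so Sofia controls Basalt.
No other company's threshold is met.
Sofia controls 5 companies.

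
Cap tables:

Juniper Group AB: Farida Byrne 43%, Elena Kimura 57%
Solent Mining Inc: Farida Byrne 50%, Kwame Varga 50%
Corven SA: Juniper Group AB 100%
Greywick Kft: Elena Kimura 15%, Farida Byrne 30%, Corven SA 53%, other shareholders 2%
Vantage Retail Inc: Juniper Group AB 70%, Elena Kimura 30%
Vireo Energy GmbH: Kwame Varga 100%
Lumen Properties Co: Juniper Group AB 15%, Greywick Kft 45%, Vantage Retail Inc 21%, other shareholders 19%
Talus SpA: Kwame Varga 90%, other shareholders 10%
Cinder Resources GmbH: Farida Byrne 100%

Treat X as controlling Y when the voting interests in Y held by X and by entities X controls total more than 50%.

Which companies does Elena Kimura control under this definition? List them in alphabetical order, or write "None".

Corven SA, Greywick Kft, Juniper Group AB, Lumen Properties Co, Vantage Retail Inc

Elena holds 57% of Juniper, so Elena controls Juniper.
Juniper holds 100% of Corven, so Elena controls Corven.
Elena and Corven together hold 15% + 53% = 68% of Greywick, so Elena controls Greywick.
Juniper and Elena together hold 70% + 30% = 100% of Vantage, so Elena controls Vantage.
Juniper and Greywick and Vantage together hold 15% + 45% + 21% = 81% of Lumen, so Elena controls Lumen.
No other company's threshold is met.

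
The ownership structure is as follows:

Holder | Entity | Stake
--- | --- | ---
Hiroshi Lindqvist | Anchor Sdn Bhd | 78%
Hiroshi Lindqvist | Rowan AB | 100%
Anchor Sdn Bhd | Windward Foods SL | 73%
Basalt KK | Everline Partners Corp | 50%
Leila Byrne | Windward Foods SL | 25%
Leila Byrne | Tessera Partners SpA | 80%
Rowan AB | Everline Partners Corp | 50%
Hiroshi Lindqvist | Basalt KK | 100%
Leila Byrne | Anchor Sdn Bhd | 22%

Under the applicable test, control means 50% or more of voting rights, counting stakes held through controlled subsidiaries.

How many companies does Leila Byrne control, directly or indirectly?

Leila holds 80% of Tessera, so Leila controls Tessera.
No other company's threshold is met.
Leila controls 1 company.

1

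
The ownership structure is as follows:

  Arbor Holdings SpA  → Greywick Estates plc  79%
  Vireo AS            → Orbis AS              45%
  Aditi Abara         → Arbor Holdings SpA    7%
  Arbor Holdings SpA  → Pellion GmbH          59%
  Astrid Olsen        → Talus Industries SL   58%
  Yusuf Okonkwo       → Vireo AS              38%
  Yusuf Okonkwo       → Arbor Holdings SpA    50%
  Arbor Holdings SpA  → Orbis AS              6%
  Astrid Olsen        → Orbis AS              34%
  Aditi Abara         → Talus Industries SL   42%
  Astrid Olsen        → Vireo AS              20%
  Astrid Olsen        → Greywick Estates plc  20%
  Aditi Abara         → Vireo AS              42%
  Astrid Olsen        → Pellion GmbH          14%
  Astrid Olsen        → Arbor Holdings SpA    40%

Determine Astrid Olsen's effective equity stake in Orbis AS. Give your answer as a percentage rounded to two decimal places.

Astrid reaches Orbis along 3 paths.
Direct stake: 34% = 34%.
Via Vireo: 20% × 45% = 9%.
Via Arbor: 40% × 6% = 2.4%.
Total: 34% + 9% + 2.4% = 45.4%.
Rounded: 45.40%.

45.40%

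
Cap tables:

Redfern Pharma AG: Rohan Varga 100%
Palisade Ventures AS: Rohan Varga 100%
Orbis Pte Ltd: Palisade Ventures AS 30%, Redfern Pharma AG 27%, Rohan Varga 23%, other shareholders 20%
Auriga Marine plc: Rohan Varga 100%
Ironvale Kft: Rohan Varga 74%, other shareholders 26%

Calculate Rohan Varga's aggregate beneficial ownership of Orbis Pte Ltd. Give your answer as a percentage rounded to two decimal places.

80.00%

Rohan reaches Orbis along 3 paths.
Via Palisade: 100% × 30% = 30%.
Via Redfern: 100% × 27% = 27%.
Direct stake: 23% = 23%.
Total: 30% + 27% + 23% = 80%.
Rounded: 80.00%.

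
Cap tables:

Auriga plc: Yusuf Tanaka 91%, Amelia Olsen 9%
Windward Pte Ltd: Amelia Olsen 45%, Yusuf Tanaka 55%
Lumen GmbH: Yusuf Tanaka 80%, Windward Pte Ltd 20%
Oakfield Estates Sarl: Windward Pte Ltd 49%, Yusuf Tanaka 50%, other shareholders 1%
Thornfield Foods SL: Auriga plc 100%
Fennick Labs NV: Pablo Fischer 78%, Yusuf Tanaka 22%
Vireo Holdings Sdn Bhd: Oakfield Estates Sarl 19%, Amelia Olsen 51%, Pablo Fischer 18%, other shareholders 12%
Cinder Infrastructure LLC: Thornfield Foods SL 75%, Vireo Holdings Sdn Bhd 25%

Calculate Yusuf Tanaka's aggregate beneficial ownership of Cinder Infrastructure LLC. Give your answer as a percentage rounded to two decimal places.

Yusuf reaches Cinder along 3 paths.
Via Auriga → Thornfield: 91% × 100% × 75% = 68.25%.
Via Windward → Oakfield → Vireo: 55% × 49% × 19% × 25% = 1.280125%.
Via Oakfield → Vireo: 50% × 19% × 25% = 2.375%.
Total: 68.25% + 1.280125% + 2.375% = 71.905125%.
Rounded: 71.91%.

71.91%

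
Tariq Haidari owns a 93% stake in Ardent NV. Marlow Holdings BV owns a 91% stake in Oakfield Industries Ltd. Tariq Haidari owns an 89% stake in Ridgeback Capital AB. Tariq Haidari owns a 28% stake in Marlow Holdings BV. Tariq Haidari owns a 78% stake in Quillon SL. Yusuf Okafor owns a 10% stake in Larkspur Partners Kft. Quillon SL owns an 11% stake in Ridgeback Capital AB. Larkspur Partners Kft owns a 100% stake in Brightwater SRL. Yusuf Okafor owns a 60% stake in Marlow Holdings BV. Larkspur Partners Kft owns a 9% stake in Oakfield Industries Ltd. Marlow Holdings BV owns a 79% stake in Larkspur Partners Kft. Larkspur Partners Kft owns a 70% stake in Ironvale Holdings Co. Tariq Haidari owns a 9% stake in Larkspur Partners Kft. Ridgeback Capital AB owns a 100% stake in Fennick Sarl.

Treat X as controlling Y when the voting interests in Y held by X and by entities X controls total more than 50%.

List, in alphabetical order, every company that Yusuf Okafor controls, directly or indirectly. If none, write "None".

Yusuf holds 60% of Marlow, so Yusuf controls Marlow.
Marlow and Yusuf together hold 79% + 10% = 89% of Larkspur, so Yusuf controls Larkspur.
Larkspur and Marlow together hold 9% + 91% = 100% of Oakfield, so Yusuf controls Oakfield.
Larkspur holds 100% of Brightwater, so Yusuf controls Brightwater.
Larkspur holds 70% of Ironvale, so Yusuf controls Ironvale.
No other company's threshold is met.

Brightwater SRL, Ironvale Holdings Co, Larkspur Partners Kft, Marlow Holdings BV, Oakfield Industries Ltd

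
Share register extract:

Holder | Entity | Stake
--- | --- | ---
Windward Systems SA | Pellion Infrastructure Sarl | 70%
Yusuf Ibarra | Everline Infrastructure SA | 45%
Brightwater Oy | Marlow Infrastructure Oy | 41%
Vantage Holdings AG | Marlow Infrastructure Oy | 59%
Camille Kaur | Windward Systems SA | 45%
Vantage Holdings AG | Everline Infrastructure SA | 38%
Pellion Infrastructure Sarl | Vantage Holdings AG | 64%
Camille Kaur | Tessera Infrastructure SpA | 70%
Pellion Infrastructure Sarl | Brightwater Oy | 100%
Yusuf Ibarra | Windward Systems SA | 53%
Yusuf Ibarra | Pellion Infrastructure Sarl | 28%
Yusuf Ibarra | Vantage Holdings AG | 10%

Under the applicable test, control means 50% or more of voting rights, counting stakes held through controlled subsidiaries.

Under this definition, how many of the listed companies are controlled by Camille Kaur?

1

Camille holds 70% of Tessera, so Camille controls Tessera.
No other company's threshold is met.
Camille controls 1 company.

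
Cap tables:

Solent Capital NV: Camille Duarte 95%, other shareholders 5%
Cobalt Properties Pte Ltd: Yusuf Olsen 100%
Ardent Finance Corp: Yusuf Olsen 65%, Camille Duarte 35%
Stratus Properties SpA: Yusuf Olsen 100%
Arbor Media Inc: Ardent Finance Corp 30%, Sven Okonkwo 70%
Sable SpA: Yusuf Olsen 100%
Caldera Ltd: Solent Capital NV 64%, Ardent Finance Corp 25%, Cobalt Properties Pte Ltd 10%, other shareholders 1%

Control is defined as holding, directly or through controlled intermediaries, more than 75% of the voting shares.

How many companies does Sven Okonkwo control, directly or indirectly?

0

Sven's largest direct stake is 70% in Arbor, which does not meet the threshold.
Sven controls 0 companies.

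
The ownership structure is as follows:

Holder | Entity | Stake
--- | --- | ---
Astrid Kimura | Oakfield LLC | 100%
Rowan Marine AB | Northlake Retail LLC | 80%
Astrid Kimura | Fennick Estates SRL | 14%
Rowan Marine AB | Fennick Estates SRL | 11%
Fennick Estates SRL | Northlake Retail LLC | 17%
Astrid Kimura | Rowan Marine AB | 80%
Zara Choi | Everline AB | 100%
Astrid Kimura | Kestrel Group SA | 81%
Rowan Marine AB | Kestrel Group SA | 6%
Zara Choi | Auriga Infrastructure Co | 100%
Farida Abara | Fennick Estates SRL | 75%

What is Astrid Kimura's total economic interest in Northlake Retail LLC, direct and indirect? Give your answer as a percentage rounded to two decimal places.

67.88%

Astrid reaches Northlake along 3 paths.
Via Rowan: 80% × 80% = 64%.
Via Rowan → Fennick: 80% × 11% × 17% = 1.496%.
Via Fennick: 14% × 17% = 2.38%.
Total: 64% + 1.496% + 2.38% = 67.876%.
Rounded: 67.88%.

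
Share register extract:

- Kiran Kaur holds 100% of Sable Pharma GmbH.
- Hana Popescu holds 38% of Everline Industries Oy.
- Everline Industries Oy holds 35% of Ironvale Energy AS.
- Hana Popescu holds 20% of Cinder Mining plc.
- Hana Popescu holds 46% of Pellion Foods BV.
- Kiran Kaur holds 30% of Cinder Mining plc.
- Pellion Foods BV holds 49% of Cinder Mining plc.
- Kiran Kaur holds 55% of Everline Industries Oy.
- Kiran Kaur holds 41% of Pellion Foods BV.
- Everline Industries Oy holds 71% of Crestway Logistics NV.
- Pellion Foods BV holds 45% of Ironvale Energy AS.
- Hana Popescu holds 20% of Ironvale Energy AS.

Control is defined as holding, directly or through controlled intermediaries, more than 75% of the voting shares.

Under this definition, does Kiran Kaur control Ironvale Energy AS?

Kiran holds 100% of Sable, so Kiran controls Sable.
Neither Kiran nor any entity Kiran controls holds any voting interest in Ironvale.
So Kiran does not control Ironvale.

No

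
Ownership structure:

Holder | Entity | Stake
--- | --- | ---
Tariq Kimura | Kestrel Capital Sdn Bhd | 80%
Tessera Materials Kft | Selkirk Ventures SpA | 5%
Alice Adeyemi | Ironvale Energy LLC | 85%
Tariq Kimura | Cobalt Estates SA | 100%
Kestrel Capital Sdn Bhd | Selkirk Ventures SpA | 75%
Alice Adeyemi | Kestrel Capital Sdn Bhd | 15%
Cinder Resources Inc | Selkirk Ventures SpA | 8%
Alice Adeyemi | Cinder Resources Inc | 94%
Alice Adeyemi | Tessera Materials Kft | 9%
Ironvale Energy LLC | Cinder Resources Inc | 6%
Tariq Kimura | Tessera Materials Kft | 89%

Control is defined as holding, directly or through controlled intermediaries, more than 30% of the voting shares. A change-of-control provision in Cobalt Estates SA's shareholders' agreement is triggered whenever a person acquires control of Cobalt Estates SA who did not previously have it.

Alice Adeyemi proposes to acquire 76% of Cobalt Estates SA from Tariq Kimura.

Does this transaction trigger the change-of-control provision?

Yes

The purchase adds only to Alice's holdings (Tariq's stake shrinks), so Alice is the only person who could newly come to control Cobalt.
Alice holds 85% of Ironvale, so Alice controls Ironvale.
Alice and Ironvale together hold 94% + 6% = 100% of Cinder, so Alice controls Cinder.
Neither Alice nor any entity Alice controls holds any voting interest in Cobalt.
So before the transaction, Alice does not control Cobalt.
After the purchase, Alice holds 76% of Cobalt directly, and Tariq's stake falls to 24%.
Alice holds 76% of Cobalt, so Alice controls Cobalt.
Alice did not control Cobalt before and does after, so the clause is triggered.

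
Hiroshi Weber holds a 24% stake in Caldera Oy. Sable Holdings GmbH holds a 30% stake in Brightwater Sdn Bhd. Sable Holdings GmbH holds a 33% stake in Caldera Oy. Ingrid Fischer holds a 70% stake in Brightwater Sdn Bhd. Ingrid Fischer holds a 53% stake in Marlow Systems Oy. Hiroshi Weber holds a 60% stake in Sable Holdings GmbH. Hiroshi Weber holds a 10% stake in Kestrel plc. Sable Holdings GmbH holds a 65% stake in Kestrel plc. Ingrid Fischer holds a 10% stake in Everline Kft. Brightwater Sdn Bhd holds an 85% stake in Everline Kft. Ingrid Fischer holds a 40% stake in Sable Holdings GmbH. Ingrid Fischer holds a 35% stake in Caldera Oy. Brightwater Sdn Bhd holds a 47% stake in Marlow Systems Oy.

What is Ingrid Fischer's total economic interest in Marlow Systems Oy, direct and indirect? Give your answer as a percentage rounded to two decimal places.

91.54%

Ingrid reaches Marlow along 3 paths.
Direct stake: 53% = 53%.
Via Sable → Brightwater: 40% × 30% × 47% = 5.64%.
Via Brightwater: 70% × 47% = 32.9%.
Total: 53% + 5.64% + 32.9% = 91.54%.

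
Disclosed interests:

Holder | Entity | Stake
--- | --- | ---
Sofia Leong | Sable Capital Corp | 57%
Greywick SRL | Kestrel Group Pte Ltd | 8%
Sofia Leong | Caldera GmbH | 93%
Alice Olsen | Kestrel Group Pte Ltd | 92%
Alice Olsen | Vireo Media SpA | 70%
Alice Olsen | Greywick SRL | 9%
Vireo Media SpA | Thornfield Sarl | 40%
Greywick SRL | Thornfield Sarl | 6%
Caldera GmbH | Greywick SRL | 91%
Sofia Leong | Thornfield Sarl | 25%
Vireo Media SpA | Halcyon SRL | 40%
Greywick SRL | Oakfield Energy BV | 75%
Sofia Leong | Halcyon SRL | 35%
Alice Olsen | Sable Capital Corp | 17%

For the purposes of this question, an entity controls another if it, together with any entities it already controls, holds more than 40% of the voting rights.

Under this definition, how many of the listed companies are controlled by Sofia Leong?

Sofia holds 93% of Caldera, so Sofia controls Caldera.
Caldera holds 91% of Greywick, so Sofia controls Greywick.
Greywick holds 75% of Oakfield, so Sofia controls Oakfield.
Sofia holds 57% of Sable, so Sofia controls Sable.
No other company's threshold is met.
Sofia controls 4 companies.

4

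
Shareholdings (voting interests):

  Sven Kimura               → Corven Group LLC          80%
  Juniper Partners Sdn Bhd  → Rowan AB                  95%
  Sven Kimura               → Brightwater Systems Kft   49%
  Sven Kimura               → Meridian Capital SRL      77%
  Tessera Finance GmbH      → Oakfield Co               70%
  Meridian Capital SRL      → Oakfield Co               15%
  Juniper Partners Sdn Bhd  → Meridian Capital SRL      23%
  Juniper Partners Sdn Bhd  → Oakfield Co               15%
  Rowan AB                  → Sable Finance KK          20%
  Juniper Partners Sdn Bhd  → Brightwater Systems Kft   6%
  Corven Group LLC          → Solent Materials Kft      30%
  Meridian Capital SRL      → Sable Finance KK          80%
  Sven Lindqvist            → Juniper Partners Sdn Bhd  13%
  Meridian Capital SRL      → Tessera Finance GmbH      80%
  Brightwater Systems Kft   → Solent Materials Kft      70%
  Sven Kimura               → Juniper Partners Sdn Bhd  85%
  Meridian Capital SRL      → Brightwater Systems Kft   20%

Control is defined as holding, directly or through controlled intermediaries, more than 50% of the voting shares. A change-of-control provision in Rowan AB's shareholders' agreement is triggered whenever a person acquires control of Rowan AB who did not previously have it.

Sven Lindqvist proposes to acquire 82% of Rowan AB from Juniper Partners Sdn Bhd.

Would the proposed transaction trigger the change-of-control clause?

Yes

The purchase adds only to Sven Lindqvist's holdings (Juniper's stake shrinks), so Sven Lindqvist is the only person who could newly come to control Rowan.
Sven Lindqvist's largest direct stake is 13% in Juniper, which does not meet the threshold, so Sven Lindqvist controls no company.
Neither Sven Lindqvist nor any entity Sven Lindqvist controls holds any voting interest in Rowan.
So before the transaction, Sven Lindqvist does not control Rowan.
After the purchase, Sven Lindqvist holds 82% of Rowan directly, and Juniper's stake falls to 13%.
Sven Lindqvist holds 82% of Rowan, so Sven Lindqvist controls Rowan.
Sven Lindqvist did not control Rowan before and does after, so the clause is triggered.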